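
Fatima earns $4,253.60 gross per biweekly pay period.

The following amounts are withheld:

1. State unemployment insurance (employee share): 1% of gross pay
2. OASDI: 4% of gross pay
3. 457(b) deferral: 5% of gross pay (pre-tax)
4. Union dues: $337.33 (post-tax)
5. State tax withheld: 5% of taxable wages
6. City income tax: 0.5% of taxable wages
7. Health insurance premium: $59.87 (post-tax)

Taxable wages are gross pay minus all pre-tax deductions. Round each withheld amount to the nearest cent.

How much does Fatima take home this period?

$3,208.79

457(b) deferral: $4,253.60 × 0.05 = $212.68
Taxable wages = $4,253.60 − $212.68 = $4,040.92
City income tax: $4,040.92 × 0.005 = $20.20
State tax withheld: $4,040.92 × 0.05 = $202.05
State unemployment insurance (employee share): $4,253.60 × 0.01 = $42.54
OASDI: $4,253.60 × 0.04 = $170.14
Union dues: $337.33
Health insurance premium: $59.87
Total deductions = $212.68 + $20.20 + $202.05 + $42.54 + $170.14 + $337.33 + $59.87 = $1,044.81
Net pay = $4,253.60 − $1,044.81 = $3,208.79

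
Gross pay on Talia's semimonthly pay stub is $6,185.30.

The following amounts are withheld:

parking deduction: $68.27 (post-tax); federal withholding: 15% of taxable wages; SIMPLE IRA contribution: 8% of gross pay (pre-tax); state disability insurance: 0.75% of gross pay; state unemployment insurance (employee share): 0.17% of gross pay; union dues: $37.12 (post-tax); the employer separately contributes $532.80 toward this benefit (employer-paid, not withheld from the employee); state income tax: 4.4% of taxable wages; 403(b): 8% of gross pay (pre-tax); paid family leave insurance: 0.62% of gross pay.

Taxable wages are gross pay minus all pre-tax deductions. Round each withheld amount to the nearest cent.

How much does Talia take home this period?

SIMPLE IRA contribution: $6,185.30 × 0.08 = $494.82
403(b): $6,185.30 × 0.08 = $494.82
Pre-tax total = $494.82 + $494.82 = $989.64
Taxable wages = $6,185.30 − $989.64 = $5,195.66
State income tax: $5,195.66 × 0.044 = $228.61
Federal withholding: $5,195.66 × 0.15 = $779.35
State unemployment insurance (employee share): $6,185.30 × 0.0017 = $10.52
Paid family leave insurance: $6,185.30 × 0.0062 = $38.35
State disability insurance: $6,185.30 × 0.0075 = $46.39
Parking deduction: $68.27
Union dues: $37.12
(Employer's $532.80 toward union dues is not withheld from the employee.)
Total deductions = $494.82 + $494.82 + $228.61 + $779.35 + $10.52 + $38.35 + $46.39 + $68.27 + $37.12 = $2,198.25
Net pay = $6,185.30 − $2,198.25 = $3,987.05

$3,987.05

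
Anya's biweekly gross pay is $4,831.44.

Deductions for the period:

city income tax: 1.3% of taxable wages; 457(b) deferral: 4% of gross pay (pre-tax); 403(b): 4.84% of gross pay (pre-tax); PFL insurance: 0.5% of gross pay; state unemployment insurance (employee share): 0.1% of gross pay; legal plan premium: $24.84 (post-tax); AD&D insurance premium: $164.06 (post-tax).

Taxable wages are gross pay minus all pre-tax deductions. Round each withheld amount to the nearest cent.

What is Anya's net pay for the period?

$4,129.19

403(b): $4,831.44 × 0.0484 = $233.84
457(b) deferral: $4,831.44 × 0.04 = $193.26
Pre-tax total = $233.84 + $193.26 = $427.10
Taxable wages = $4,831.44 − $427.10 = $4,404.34
City income tax: $4,404.34 × 0.013 = $57.26
PFL insurance: $4,831.44 × 0.005 = $24.16
State unemployment insurance (employee share): $4,831.44 × 0.001 = $4.83
Legal plan premium: $24.84
AD&D insurance premium: $164.06
Total deductions = $233.84 + $193.26 + $57.26 + $24.16 + $4.83 + $24.84 + $164.06 = $702.25
Net pay = $4,831.44 − $702.25 = $4,129.19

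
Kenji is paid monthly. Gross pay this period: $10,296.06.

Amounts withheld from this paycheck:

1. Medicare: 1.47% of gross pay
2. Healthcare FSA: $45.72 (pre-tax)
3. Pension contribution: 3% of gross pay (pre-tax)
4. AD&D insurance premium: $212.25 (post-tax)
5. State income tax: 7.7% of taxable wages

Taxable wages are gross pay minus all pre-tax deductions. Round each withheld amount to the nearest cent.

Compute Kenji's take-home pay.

$8,812.37

Pension contribution: $10,296.06 × 0.03 = $308.88
Healthcare FSA: $45.72
Pre-tax total = $308.88 + $45.72 = $354.60
Taxable wages = $10,296.06 − $354.60 = $9,941.46
State income tax: $9,941.46 × 0.077 = $765.49
Medicare: $10,296.06 × 0.0147 = $151.35
AD&D insurance premium: $212.25
Total deductions = $308.88 + $45.72 + $765.49 + $151.35 + $212.25 = $1,483.69
Net pay = $10,296.06 − $1,483.69 = $8,812.37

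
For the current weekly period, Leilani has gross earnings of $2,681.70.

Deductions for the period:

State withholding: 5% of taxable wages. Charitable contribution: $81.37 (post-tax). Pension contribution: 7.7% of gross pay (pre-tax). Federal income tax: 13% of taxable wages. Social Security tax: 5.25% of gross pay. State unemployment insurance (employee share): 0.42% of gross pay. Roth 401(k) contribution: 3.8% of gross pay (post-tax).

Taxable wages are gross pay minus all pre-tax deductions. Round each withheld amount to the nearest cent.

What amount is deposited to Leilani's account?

$1,694.35

Pension contribution: $2,681.70 × 0.077 = $206.49
Taxable wages = $2,681.70 − $206.49 = $2,475.21
State withholding: $2,475.21 × 0.05 = $123.76
Federal income tax: $2,475.21 × 0.13 = $321.78
State unemployment insurance (employee share): $2,681.70 × 0.0042 = $11.26
Social Security tax: $2,681.70 × 0.0525 = $140.79
Roth 401(k) contribution: $2,681.70 × 0.038 = $101.90
Charitable contribution: $81.37
Total deductions = $206.49 + $123.76 + $321.78 + $11.26 + $140.79 + $101.90 + $81.37 = $987.35
Net pay = $2,681.70 − $987.35 = $1,694.35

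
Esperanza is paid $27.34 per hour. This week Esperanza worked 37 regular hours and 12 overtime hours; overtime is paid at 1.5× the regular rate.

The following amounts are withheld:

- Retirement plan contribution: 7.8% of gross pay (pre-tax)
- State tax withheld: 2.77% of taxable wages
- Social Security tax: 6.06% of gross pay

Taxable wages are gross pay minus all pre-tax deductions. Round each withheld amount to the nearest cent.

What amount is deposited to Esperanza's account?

Regular pay: 37 × $27.34 = $1011.58
Overtime pay: 12 × $27.34 × 1.5 = $492.12
Gross pay = $1011.58 + $492.12 = $1503.70
Retirement plan contribution: $1503.70 × 0.078 = $117.29
Taxable wages = $1503.70 − $117.29 = $1386.41
State tax withheld: $1386.41 × 0.0277 = $38.40
Social Security tax: $1503.70 × 0.0606 = $91.12
Total deductions = $117.29 + $38.40 + $91.12 = $246.81
Net pay = $1503.70 − $246.81 = $1256.89

$1256.89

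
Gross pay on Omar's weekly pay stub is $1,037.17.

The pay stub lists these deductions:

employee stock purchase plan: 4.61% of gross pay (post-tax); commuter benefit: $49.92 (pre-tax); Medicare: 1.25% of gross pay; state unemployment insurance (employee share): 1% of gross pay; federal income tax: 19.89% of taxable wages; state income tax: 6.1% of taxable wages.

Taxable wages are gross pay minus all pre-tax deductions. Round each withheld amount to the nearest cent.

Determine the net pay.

$659.53

Commuter benefit: $49.92
Taxable wages = $1,037.17 − $49.92 = $987.25
Federal income tax: $987.25 × 0.1989 = $196.36
State income tax: $987.25 × 0.061 = $60.22
State unemployment insurance (employee share): $1,037.17 × 0.01 = $10.37
Medicare: $1,037.17 × 0.0125 = $12.96
Employee stock purchase plan: $1,037.17 × 0.0461 = $47.81
Total deductions = $49.92 + $196.36 + $60.22 + $10.37 + $12.96 + $47.81 = $377.64
Net pay = $1,037.17 − $377.64 = $659.53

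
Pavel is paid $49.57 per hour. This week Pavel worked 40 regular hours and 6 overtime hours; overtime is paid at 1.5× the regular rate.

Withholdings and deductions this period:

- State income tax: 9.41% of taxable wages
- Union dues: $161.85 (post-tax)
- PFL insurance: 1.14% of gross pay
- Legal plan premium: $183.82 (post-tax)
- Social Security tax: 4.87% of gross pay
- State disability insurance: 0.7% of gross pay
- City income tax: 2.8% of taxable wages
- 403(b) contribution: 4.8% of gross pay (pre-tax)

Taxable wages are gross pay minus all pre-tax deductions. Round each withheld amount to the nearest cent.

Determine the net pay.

Regular pay: 40 × $49.57 = $1982.80
Overtime pay: 6 × $49.57 × 1.5 = $446.13
Gross pay = $1982.80 + $446.13 = $2428.93
403(b) contribution: $2428.93 × 0.048 = $116.59
Taxable wages = $2428.93 − $116.59 = $2312.34
State income tax: $2312.34 × 0.0941 = $217.59
City income tax: $2312.34 × 0.028 = $64.75
State disability insurance: $2428.93 × 0.007 = $17.00
Social Security tax: $2428.93 × 0.0487 = $118.29
PFL insurance: $2428.93 × 0.0114 = $27.69
Legal plan premium: $183.82
Union dues: $161.85
Total deductions = $116.59 + $217.59 + $64.75 + $17.00 + $118.29 + $27.69 + $183.82 + $161.85 = $907.58
Net pay = $2428.93 − $907.58 = $1521.35

$1521.35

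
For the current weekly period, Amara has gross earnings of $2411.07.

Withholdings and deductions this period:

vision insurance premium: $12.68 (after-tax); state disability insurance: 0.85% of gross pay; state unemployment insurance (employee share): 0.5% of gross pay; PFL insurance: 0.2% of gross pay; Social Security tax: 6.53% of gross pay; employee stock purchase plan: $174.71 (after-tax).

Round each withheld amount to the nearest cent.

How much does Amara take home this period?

$2028.87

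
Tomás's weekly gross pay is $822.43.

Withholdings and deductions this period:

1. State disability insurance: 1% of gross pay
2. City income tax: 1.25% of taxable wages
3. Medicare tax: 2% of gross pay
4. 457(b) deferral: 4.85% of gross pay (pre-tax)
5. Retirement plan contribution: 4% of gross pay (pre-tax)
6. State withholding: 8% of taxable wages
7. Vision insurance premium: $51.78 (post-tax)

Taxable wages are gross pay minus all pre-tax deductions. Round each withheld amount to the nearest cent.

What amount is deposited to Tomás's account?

Retirement plan contribution: $822.43 × 0.04 = $32.90
457(b) deferral: $822.43 × 0.0485 = $39.89
Pre-tax total = $32.90 + $39.89 = $72.79
Taxable wages = $822.43 − $72.79 = $749.64
City income tax: $749.64 × 0.0125 = $9.37
State withholding: $749.64 × 0.08 = $59.97
Medicare tax: $822.43 × 0.02 = $16.45
State disability insurance: $822.43 × 0.01 = $8.22
Vision insurance premium: $51.78
Total deductions = $32.90 + $39.89 + $9.37 + $59.97 + $16.45 + $8.22 + $51.78 = $218.58
Net pay = $822.43 − $218.58 = $603.85

$603.85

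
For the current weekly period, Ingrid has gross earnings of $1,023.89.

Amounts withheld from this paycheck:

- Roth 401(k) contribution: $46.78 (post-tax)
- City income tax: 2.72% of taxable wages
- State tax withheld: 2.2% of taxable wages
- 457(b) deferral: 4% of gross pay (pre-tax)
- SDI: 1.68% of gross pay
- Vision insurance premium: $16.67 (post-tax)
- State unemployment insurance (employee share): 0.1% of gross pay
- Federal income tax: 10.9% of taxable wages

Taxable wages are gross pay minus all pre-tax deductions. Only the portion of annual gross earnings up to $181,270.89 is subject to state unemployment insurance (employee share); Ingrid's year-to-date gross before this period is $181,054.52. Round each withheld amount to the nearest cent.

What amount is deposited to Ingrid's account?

457(b) deferral: $1,023.89 × 0.04 = $40.96
Taxable wages = $1,023.89 − $40.96 = $982.93
Federal income tax: $982.93 × 0.109 = $107.14
State tax withheld: $982.93 × 0.022 = $21.62
City income tax: $982.93 × 0.0272 = $26.74
State unemployment insurance (employee share): only $181,270.89 − $181,054.52 = $216.37 of this check is subject → $216.37 × 0.001 = $0.22
SDI: $1,023.89 × 0.0168 = $17.20
Vision insurance premium: $16.67
Roth 401(k) contribution: $46.78
Total deductions = $40.96 + $107.14 + $21.62 + $26.74 + $0.22 + $17.20 + $16.67 + $46.78 = $277.33
Net pay = $1,023.89 − $277.33 = $746.56

$746.56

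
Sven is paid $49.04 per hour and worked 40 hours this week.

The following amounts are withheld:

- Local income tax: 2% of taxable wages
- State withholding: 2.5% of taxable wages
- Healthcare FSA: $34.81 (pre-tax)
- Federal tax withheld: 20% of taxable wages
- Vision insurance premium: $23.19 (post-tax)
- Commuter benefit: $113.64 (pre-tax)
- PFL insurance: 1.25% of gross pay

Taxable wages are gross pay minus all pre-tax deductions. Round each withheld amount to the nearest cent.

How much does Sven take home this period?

$1321.22

Gross pay: 40 × $49.04 = $1961.60
Commuter benefit: $113.64
Healthcare FSA: $34.81
Pre-tax total = $113.64 + $34.81 = $148.45
Taxable wages = $1961.60 − $148.45 = $1813.15
Local income tax: $1813.15 × 0.02 = $36.26
Federal tax withheld: $1813.15 × 0.2 = $362.63
State withholding: $1813.15 × 0.025 = $45.33
PFL insurance: $1961.60 × 0.0125 = $24.52
Vision insurance premium: $23.19
Total deductions = $113.64 + $34.81 + $36.26 + $362.63 + $45.33 + $24.52 + $23.19 = $640.38
Net pay = $1961.60 − $640.38 = $1321.22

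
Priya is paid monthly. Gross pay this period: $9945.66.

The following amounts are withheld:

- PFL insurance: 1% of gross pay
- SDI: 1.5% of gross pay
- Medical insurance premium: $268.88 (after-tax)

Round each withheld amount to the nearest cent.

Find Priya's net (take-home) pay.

$9428.14

SDI: $9945.66 × 0.015 = $149.18
PFL insurance: $9945.66 × 0.01 = $99.46
Medical insurance premium: $268.88
Total deductions = $149.18 + $99.46 + $268.88 = $517.52
Net pay = $9945.66 − $517.52 = $9428.14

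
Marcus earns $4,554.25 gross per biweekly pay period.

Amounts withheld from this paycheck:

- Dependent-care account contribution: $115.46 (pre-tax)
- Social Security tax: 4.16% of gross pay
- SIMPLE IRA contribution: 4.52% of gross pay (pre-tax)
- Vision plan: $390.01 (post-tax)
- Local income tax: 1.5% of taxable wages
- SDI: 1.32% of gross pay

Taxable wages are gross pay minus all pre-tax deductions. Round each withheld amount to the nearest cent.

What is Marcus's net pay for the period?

$3,529.86

Dependent-care account contribution: $115.46
SIMPLE IRA contribution: $4,554.25 × 0.0452 = $205.85
Pre-tax total = $115.46 + $205.85 = $321.31
Taxable wages = $4,554.25 − $321.31 = $4,232.94
Local income tax: $4,232.94 × 0.015 = $63.49
Social Security tax: $4,554.25 × 0.0416 = $189.46
SDI: $4,554.25 × 0.0132 = $60.12
Vision plan: $390.01
Total deductions = $115.46 + $205.85 + $63.49 + $189.46 + $60.12 + $390.01 = $1,024.39
Net pay = $4,554.25 − $1,024.39 = $3,529.86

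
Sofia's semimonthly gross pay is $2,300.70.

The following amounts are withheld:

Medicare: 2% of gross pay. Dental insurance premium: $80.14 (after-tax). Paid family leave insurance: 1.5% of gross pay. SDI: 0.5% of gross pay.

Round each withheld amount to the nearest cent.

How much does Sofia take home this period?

$2,128.54

Medicare: $2,300.70 × 0.02 = $46.01
Paid family leave insurance: $2,300.70 × 0.015 = $34.51
SDI: $2,300.70 × 0.005 = $11.50
Dental insurance premium: $80.14
Total deductions = $46.01 + $34.51 + $11.50 + $80.14 = $172.16
Net pay = $2,300.70 − $172.16 = $2,128.54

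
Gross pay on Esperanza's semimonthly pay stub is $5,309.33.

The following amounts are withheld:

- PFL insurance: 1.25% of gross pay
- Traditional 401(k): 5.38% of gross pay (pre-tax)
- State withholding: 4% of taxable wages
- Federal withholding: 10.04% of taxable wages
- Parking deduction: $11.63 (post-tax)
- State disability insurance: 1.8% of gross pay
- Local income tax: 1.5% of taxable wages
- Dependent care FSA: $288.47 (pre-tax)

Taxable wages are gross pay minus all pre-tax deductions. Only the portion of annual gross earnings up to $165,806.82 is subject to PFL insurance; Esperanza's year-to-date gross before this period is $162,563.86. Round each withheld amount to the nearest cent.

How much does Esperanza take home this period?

$3,851.62

Traditional 401(k): $5,309.33 × 0.0538 = $285.64
Dependent care FSA: $288.47
Pre-tax total = $285.64 + $288.47 = $574.11
Taxable wages = $5,309.33 − $574.11 = $4,735.22
State withholding: $4,735.22 × 0.04 = $189.41
Local income tax: $4,735.22 × 0.015 = $71.03
Federal withholding: $4,735.22 × 0.1004 = $475.42
PFL insurance: only $165,806.82 − $162,563.86 = $3,242.96 of this check is subject → $3,242.96 × 0.0125 = $40.54
State disability insurance: $5,309.33 × 0.018 = $95.57
Parking deduction: $11.63
Total deductions = $285.64 + $288.47 + $189.41 + $71.03 + $475.42 + $40.54 + $95.57 + $11.63 = $1,457.71
Net pay = $5,309.33 − $1,457.71 = $3,851.62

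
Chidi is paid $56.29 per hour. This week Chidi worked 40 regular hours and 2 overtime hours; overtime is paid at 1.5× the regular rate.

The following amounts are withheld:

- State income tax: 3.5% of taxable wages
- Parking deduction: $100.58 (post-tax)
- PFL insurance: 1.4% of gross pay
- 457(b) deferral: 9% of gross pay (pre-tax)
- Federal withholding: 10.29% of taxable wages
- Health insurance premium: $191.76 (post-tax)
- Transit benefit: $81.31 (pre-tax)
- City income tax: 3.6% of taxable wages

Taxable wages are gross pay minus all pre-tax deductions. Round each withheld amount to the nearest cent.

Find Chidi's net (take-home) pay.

Regular pay: 40 × $56.29 = $2,251.60
Overtime pay: 2 × $56.29 × 1.5 = $168.87
Gross pay = $2,251.60 + $168.87 = $2,420.47
457(b) deferral: $2,420.47 × 0.09 = $217.84
Transit benefit: $81.31
Pre-tax total = $217.84 + $81.31 = $299.15
Taxable wages = $2,420.47 − $299.15 = $2,121.32
Federal withholding: $2,121.32 × 0.1029 = $218.28
City income tax: $2,121.32 × 0.036 = $76.37
State income tax: $2,121.32 × 0.035 = $74.25
PFL insurance: $2,420.47 × 0.014 = $33.89
Parking deduction: $100.58
Health insurance premium: $191.76
Total deductions = $217.84 + $81.31 + $218.28 + $76.37 + $74.25 + $33.89 + $100.58 + $191.76 = $994.28
Net pay = $2,420.47 − $994.28 = $1,426.19

$1,426.19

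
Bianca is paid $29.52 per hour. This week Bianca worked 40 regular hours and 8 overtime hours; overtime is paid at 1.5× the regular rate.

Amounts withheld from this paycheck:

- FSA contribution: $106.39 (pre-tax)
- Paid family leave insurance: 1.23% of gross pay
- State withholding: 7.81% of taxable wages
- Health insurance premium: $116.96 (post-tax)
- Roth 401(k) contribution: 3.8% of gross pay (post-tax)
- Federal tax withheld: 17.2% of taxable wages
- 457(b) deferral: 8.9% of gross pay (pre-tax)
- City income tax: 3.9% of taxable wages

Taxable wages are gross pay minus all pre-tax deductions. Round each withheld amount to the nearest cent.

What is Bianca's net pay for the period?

$724.33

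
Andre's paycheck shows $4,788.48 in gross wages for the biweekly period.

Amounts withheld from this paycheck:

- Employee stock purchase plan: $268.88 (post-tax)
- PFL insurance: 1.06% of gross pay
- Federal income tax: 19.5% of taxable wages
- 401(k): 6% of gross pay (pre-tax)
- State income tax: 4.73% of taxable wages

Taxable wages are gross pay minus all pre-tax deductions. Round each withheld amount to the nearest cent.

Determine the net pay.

401(k): $4,788.48 × 0.06 = $287.31
Taxable wages = $4,788.48 − $287.31 = $4,501.17
Federal income tax: $4,501.17 × 0.195 = $877.73
State income tax: $4,501.17 × 0.0473 = $212.91
PFL insurance: $4,788.48 × 0.0106 = $50.76
Employee stock purchase plan: $268.88
Total deductions = $287.31 + $877.73 + $212.91 + $50.76 + $268.88 = $1,697.59
Net pay = $4,788.48 − $1,697.59 = $3,090.89

$3,090.89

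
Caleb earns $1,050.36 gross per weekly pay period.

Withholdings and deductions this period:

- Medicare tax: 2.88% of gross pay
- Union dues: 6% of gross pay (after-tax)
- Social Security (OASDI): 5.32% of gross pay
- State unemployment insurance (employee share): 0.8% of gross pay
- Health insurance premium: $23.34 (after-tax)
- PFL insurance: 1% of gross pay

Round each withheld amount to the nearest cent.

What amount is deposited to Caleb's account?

Medicare tax: $1,050.36 × 0.0288 = $30.25
Social Security (OASDI): $1,050.36 × 0.0532 = $55.88
State unemployment insurance (employee share): $1,050.36 × 0.008 = $8.40
PFL insurance: $1,050.36 × 0.01 = $10.50
Union dues: $1,050.36 × 0.06 = $63.02
Health insurance premium: $23.34
Total deductions = $30.25 + $55.88 + $8.40 + $10.50 + $63.02 + $23.34 = $191.39
Net pay = $1,050.36 − $191.39 = $858.97

$858.97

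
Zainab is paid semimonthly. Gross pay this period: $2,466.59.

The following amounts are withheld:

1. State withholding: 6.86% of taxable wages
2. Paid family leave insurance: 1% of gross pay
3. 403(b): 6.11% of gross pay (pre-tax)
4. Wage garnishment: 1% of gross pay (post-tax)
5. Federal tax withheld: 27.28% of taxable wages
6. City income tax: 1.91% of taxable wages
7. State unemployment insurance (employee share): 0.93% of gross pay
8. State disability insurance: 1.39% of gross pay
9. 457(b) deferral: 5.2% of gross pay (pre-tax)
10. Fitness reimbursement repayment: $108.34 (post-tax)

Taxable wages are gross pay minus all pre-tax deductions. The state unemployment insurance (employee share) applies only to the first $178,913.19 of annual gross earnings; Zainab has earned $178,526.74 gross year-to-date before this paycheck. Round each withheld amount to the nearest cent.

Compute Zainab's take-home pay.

403(b): $2,466.59 × 0.0611 = $150.71
457(b) deferral: $2,466.59 × 0.052 = $128.26
Pre-tax total = $150.71 + $128.26 = $278.97
Taxable wages = $2,466.59 − $278.97 = $2,187.62
City income tax: $2,187.62 × 0.0191 = $41.78
Federal tax withheld: $2,187.62 × 0.2728 = $596.78
State withholding: $2,187.62 × 0.0686 = $150.07
Paid family leave insurance: $2,466.59 × 0.01 = $24.67
State disability insurance: $2,466.59 × 0.0139 = $34.29
State unemployment insurance (employee share): only $178,913.19 − $178,526.74 = $386.45 of this check is subject → $386.45 × 0.0093 = $3.59
Wage garnishment: $2,466.59 × 0.01 = $24.67
Fitness reimbursement repayment: $108.34
Total deductions = $150.71 + $128.26 + $41.78 + $596.78 + $150.07 + $24.67 + $34.29 + $3.59 + $24.67 + $108.34 = $1,263.16
Net pay = $2,466.59 − $1,263.16 = $1,203.43

$1,203.43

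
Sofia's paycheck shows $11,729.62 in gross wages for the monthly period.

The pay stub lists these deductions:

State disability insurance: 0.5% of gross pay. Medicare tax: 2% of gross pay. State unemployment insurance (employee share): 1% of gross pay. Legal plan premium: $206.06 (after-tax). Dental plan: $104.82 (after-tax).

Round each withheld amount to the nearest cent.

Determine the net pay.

$11,008.20

Medicare tax: $11,729.62 × 0.02 = $234.59
State disability insurance: $11,729.62 × 0.005 = $58.65
State unemployment insurance (employee share): $11,729.62 × 0.01 = $117.30
Legal plan premium: $206.06
Dental plan: $104.82
Total deductions = $234.59 + $58.65 + $117.30 + $206.06 + $104.82 = $721.42
Net pay = $11,729.62 − $721.42 = $11,008.20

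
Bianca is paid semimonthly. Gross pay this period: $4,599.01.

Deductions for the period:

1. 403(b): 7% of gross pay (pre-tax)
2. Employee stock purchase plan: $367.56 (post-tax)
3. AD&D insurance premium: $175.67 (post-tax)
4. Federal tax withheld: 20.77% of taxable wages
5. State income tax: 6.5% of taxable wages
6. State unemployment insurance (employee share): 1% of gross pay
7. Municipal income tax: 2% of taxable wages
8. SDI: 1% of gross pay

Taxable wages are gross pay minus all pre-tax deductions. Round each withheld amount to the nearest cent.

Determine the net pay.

403(b): $4,599.01 × 0.07 = $321.93
Taxable wages = $4,599.01 − $321.93 = $4,277.08
State income tax: $4,277.08 × 0.065 = $278.01
Municipal income tax: $4,277.08 × 0.02 = $85.54
Federal tax withheld: $4,277.08 × 0.2077 = $888.35
State unemployment insurance (employee share): $4,599.01 × 0.01 = $45.99
SDI: $4,599.01 × 0.01 = $45.99
AD&D insurance premium: $175.67
Employee stock purchase plan: $367.56
Total deductions = $321.93 + $278.01 + $85.54 + $888.35 + $45.99 + $45.99 + $175.67 + $367.56 = $2,209.04
Net pay = $4,599.01 − $2,209.04 = $2,389.97

$2,389.97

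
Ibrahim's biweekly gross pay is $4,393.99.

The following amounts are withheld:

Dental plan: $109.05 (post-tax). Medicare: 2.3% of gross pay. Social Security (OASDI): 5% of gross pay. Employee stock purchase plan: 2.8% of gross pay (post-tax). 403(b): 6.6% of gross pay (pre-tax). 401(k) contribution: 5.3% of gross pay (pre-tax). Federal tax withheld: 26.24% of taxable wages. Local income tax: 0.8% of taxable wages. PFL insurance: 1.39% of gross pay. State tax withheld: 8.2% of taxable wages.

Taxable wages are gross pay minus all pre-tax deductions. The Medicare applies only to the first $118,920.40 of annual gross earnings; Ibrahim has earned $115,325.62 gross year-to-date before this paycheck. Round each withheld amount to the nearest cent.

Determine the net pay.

$1,911.39

401(k) contribution: $4,393.99 × 0.053 = $232.88
403(b): $4,393.99 × 0.066 = $290.00
Pre-tax total = $232.88 + $290.00 = $522.88
Taxable wages = $4,393.99 − $522.88 = $3,871.11
Federal tax withheld: $3,871.11 × 0.2624 = $1,015.78
Local income tax: $3,871.11 × 0.008 = $30.97
State tax withheld: $3,871.11 × 0.082 = $317.43
Social Security (OASDI): $4,393.99 × 0.05 = $219.70
PFL insurance: $4,393.99 × 0.0139 = $61.08
Medicare: only $118,920.40 − $115,325.62 = $3,594.78 of this check is subject → $3,594.78 × 0.023 = $82.68
Dental plan: $109.05
Employee stock purchase plan: $4,393.99 × 0.028 = $123.03
Total deductions = $232.88 + $290.00 + $1,015.78 + $30.97 + $317.43 + $219.70 + $61.08 + $82.68 + $109.05 + $123.03 = $2,482.60
Net pay = $4,393.99 − $2,482.60 = $1,911.39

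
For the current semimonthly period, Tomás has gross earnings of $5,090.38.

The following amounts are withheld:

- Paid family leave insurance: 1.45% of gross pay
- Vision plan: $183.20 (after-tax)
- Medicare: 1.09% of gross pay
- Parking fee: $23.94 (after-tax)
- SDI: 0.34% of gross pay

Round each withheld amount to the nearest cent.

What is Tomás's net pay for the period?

$4,736.63

Paid family leave insurance: $5,090.38 × 0.0145 = $73.81
SDI: $5,090.38 × 0.0034 = $17.31
Medicare: $5,090.38 × 0.0109 = $55.49
Vision plan: $183.20
Parking fee: $23.94
Total deductions = $73.81 + $17.31 + $55.49 + $183.20 + $23.94 = $353.75
Net pay = $5,090.38 − $353.75 = $4,736.63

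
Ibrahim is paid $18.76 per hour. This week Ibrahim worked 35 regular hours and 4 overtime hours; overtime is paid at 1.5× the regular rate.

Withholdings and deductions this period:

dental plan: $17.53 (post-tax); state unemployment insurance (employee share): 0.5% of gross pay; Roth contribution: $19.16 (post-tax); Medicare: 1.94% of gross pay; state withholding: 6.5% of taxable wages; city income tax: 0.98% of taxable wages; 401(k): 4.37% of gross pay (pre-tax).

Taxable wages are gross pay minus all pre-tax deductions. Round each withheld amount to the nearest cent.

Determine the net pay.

$625.07

Regular pay: 35 × $18.76 = $656.60
Overtime pay: 4 × $18.76 × 1.5 = $112.56
Gross pay = $656.60 + $112.56 = $769.16
401(k): $769.16 × 0.0437 = $33.61
Taxable wages = $769.16 − $33.61 = $735.55
State withholding: $735.55 × 0.065 = $47.81
City income tax: $735.55 × 0.0098 = $7.21
Medicare: $769.16 × 0.0194 = $14.92
State unemployment insurance (employee share): $769.16 × 0.005 = $3.85
Dental plan: $17.53
Roth contribution: $19.16
Total deductions = $33.61 + $47.81 + $7.21 + $14.92 + $3.85 + $17.53 + $19.16 = $144.09
Net pay = $769.16 − $144.09 = $625.07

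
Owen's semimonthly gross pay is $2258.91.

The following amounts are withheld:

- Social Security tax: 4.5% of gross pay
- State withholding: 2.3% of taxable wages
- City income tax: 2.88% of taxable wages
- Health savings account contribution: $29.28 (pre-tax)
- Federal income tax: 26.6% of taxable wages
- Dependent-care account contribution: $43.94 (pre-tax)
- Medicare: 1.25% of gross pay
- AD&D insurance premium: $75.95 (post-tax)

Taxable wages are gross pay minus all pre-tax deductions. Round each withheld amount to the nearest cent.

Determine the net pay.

$1285.24

Health savings account contribution: $29.28
Dependent-care account contribution: $43.94
Pre-tax total = $29.28 + $43.94 = $73.22
Taxable wages = $2258.91 − $73.22 = $2185.69
Federal income tax: $2185.69 × 0.266 = $581.39
City income tax: $2185.69 × 0.0288 = $62.95
State withholding: $2185.69 × 0.023 = $50.27
Social Security tax: $2258.91 × 0.045 = $101.65
Medicare: $2258.91 × 0.0125 = $28.24
AD&D insurance premium: $75.95
Total deductions = $29.28 + $43.94 + $581.39 + $62.95 + $50.27 + $101.65 + $28.24 + $75.95 = $973.67
Net pay = $2258.91 − $973.67 = $1285.24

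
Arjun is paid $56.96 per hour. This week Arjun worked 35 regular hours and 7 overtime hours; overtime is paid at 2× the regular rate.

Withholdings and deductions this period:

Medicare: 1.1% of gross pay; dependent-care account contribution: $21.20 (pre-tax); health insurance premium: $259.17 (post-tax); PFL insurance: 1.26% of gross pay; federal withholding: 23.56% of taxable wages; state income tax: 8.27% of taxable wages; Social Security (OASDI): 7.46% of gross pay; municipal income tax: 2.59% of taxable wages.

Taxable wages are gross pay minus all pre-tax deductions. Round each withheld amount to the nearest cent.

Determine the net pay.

Regular pay: 35 × $56.96 = $1993.60
Overtime pay: 7 × $56.96 × 2 = $797.44
Gross pay = $1993.60 + $797.44 = $2791.04
Dependent-care account contribution: $21.20
Taxable wages = $2791.04 − $21.20 = $2769.84
Municipal income tax: $2769.84 × 0.0259 = $71.74
State income tax: $2769.84 × 0.0827 = $229.07
Federal withholding: $2769.84 × 0.2356 = $652.57
Social Security (OASDI): $2791.04 × 0.0746 = $208.21
PFL insurance: $2791.04 × 0.0126 = $35.17
Medicare: $2791.04 × 0.011 = $30.70
Health insurance premium: $259.17
Total deductions = $21.20 + $71.74 + $229.07 + $652.57 + $208.21 + $35.17 + $30.70 + $259.17 = $1507.83
Net pay = $2791.04 − $1507.83 = $1283.21

$1283.21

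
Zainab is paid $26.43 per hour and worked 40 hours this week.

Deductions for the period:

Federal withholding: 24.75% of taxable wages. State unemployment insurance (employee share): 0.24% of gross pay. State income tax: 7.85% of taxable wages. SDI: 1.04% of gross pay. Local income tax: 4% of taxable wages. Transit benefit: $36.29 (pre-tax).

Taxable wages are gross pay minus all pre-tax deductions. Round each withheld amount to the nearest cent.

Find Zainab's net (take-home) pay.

$633.72

Gross pay: 40 × $26.43 = $1057.20
Transit benefit: $36.29
Taxable wages = $1057.20 − $36.29 = $1020.91
Federal withholding: $1020.91 × 0.2475 = $252.68
State income tax: $1020.91 × 0.0785 = $80.14
Local income tax: $1020.91 × 0.04 = $40.84
SDI: $1057.20 × 0.0104 = $10.99
State unemployment insurance (employee share): $1057.20 × 0.0024 = $2.54
Total deductions = $36.29 + $252.68 + $80.14 + $40.84 + $10.99 + $2.54 = $423.48
Net pay = $1057.20 − $423.48 = $633.72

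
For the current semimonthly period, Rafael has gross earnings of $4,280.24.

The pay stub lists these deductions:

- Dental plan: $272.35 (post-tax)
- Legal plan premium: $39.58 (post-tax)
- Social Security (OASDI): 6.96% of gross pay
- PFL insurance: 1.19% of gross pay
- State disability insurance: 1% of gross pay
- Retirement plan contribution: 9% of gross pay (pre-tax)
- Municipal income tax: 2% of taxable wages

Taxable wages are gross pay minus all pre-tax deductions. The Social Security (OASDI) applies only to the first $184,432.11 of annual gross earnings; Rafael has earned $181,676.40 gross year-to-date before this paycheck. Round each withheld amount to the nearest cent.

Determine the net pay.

$3,219.66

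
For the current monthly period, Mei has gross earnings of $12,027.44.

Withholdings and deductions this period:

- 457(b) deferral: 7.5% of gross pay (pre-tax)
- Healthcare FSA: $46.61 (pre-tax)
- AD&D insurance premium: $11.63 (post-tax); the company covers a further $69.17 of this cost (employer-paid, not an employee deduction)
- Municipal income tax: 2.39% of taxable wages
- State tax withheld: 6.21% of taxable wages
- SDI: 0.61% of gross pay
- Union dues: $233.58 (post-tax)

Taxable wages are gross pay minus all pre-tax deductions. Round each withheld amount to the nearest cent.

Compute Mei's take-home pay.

Healthcare FSA: $46.61
457(b) deferral: $12,027.44 × 0.075 = $902.06
Pre-tax total = $46.61 + $902.06 = $948.67
Taxable wages = $12,027.44 − $948.67 = $11,078.77
State tax withheld: $11,078.77 × 0.0621 = $687.99
Municipal income tax: $11,078.77 × 0.0239 = $264.78
SDI: $12,027.44 × 0.0061 = $73.37
AD&D insurance premium: $11.63
Union dues: $233.58
(Employer's $69.17 toward AD&D insurance premium is not withheld from the employee.)
Total deductions = $46.61 + $902.06 + $687.99 + $264.78 + $73.37 + $11.63 + $233.58 = $2,220.02
Net pay = $12,027.44 − $2,220.02 = $9,807.42

$9,807.42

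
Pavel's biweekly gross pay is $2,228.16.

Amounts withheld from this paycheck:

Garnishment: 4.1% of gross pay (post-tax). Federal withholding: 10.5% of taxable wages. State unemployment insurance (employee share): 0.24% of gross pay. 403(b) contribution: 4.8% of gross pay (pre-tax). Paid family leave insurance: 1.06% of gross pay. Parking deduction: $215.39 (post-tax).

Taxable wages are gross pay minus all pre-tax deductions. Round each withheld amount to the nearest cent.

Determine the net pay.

$1,562.77

403(b) contribution: $2,228.16 × 0.048 = $106.95
Taxable wages = $2,228.16 − $106.95 = $2,121.21
Federal withholding: $2,121.21 × 0.105 = $222.73
State unemployment insurance (employee share): $2,228.16 × 0.0024 = $5.35
Paid family leave insurance: $2,228.16 × 0.0106 = $23.62
Garnishment: $2,228.16 × 0.041 = $91.35
Parking deduction: $215.39
Total deductions = $106.95 + $222.73 + $5.35 + $23.62 + $91.35 + $215.39 = $665.39
Net pay = $2,228.16 − $665.39 = $1,562.77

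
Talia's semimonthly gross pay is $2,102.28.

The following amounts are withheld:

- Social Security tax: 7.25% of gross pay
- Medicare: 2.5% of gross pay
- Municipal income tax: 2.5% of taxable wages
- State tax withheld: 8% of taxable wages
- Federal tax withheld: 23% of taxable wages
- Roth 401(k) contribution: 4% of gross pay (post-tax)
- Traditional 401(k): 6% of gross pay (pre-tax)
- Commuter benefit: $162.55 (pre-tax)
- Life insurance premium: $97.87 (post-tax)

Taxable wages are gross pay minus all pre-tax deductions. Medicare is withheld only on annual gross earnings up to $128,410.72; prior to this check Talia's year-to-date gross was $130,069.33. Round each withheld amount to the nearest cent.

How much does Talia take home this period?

Traditional 401(k): $2,102.28 × 0.06 = $126.14
Commuter benefit: $162.55
Pre-tax total = $126.14 + $162.55 = $288.69
Taxable wages = $2,102.28 − $288.69 = $1,813.59
State tax withheld: $1,813.59 × 0.08 = $145.09
Municipal income tax: $1,813.59 × 0.025 = $45.34
Federal tax withheld: $1,813.59 × 0.23 = $417.13
Social Security tax: $2,102.28 × 0.0725 = $152.42
Medicare: annual cap $128,410.72 already reached (YTD $130,069.33), so $0.00
Life insurance premium: $97.87
Roth 401(k) contribution: $2,102.28 × 0.04 = $84.09
Total deductions = $126.14 + $162.55 + $145.09 + $45.34 + $417.13 + $152.42 + $0.00 + $97.87 + $84.09 = $1,230.63
Net pay = $2,102.28 − $1,230.63 = $871.65

$871.65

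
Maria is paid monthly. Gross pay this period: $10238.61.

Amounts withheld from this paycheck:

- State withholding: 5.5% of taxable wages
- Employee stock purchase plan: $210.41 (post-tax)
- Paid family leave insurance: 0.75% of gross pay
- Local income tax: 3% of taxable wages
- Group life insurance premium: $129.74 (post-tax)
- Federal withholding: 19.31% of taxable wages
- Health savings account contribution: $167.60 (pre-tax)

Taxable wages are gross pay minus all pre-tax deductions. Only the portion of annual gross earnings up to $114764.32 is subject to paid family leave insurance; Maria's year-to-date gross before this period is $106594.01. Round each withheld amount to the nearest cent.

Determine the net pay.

Health savings account contribution: $167.60
Taxable wages = $10238.61 − $167.60 = $10071.01
State withholding: $10071.01 × 0.055 = $553.91
Federal withholding: $10071.01 × 0.1931 = $1944.71
Local income tax: $10071.01 × 0.03 = $302.13
Paid family leave insurance: only $114764.32 − $106594.01 = $8170.31 of this check is subject → $8170.31 × 0.0075 = $61.28
Employee stock purchase plan: $210.41
Group life insurance premium: $129.74
Total deductions = $167.60 + $553.91 + $1944.71 + $302.13 + $61.28 + $210.41 + $129.74 = $3369.78
Net pay = $10238.61 − $3369.78 = $6868.83

$6868.83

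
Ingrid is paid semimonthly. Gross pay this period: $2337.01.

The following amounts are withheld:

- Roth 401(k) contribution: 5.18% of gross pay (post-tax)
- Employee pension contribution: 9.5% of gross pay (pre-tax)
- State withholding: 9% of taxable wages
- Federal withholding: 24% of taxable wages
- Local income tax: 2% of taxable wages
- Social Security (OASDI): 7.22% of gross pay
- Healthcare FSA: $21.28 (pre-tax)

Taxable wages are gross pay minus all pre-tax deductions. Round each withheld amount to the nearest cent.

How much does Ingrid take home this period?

$1071.13

Employee pension contribution: $2337.01 × 0.095 = $222.02
Healthcare FSA: $21.28
Pre-tax total = $222.02 + $21.28 = $243.30
Taxable wages = $2337.01 − $243.30 = $2093.71
State withholding: $2093.71 × 0.09 = $188.43
Local income tax: $2093.71 × 0.02 = $41.87
Federal withholding: $2093.71 × 0.24 = $502.49
Social Security (OASDI): $2337.01 × 0.0722 = $168.73
Roth 401(k) contribution: $2337.01 × 0.0518 = $121.06
Total deductions = $222.02 + $21.28 + $188.43 + $41.87 + $502.49 + $168.73 + $121.06 = $1265.88
Net pay = $2337.01 − $1265.88 = $1071.13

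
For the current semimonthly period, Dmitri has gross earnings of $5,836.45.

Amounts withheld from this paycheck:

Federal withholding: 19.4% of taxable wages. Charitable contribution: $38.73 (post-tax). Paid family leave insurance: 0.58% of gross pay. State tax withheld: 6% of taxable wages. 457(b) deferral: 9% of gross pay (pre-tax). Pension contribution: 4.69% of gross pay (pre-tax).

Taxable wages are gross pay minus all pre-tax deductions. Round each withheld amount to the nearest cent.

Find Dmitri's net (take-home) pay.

457(b) deferral: $5,836.45 × 0.09 = $525.28
Pension contribution: $5,836.45 × 0.0469 = $273.73
Pre-tax total = $525.28 + $273.73 = $799.01
Taxable wages = $5,836.45 − $799.01 = $5,037.44
Federal withholding: $5,037.44 × 0.194 = $977.26
State tax withheld: $5,037.44 × 0.06 = $302.25
Paid family leave insurance: $5,836.45 × 0.0058 = $33.85
Charitable contribution: $38.73
Total deductions = $525.28 + $273.73 + $977.26 + $302.25 + $33.85 + $38.73 = $2,151.10
Net pay = $5,836.45 − $2,151.10 = $3,685.35

$3,685.35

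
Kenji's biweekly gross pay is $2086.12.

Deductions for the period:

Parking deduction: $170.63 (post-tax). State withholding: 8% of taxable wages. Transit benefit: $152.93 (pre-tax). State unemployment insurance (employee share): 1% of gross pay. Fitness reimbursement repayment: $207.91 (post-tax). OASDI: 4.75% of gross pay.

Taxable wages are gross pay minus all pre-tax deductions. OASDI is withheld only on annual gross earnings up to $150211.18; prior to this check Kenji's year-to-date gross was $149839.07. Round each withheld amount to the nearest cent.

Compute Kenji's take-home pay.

$1361.45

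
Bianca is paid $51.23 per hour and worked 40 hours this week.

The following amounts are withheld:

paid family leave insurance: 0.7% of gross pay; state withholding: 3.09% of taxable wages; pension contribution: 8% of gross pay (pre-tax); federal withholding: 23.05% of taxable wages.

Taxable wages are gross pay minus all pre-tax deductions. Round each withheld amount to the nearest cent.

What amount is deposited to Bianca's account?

Gross pay: 40 × $51.23 = $2049.20
Pension contribution: $2049.20 × 0.08 = $163.94
Taxable wages = $2049.20 − $163.94 = $1885.26
Federal withholding: $1885.26 × 0.2305 = $434.55
State withholding: $1885.26 × 0.0309 = $58.25
Paid family leave insurance: $2049.20 × 0.007 = $14.34
Total deductions = $163.94 + $434.55 + $58.25 + $14.34 = $671.08
Net pay = $2049.20 − $671.08 = $1378.12

$1378.12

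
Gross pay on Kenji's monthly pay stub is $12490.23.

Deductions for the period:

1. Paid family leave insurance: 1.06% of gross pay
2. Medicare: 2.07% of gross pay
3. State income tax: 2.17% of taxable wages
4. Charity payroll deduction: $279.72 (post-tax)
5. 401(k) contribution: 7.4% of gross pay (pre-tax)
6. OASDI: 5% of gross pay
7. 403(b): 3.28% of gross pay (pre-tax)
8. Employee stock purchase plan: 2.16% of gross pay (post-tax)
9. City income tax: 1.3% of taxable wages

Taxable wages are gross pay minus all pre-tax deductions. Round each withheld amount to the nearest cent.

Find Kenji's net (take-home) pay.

$9204.18

401(k) contribution: $12490.23 × 0.074 = $924.28
403(b): $12490.23 × 0.0328 = $409.68
Pre-tax total = $924.28 + $409.68 = $1333.96
Taxable wages = $12490.23 − $1333.96 = $11156.27
City income tax: $11156.27 × 0.013 = $145.03
State income tax: $11156.27 × 0.0217 = $242.09
OASDI: $12490.23 × 0.05 = $624.51
Paid family leave insurance: $12490.23 × 0.0106 = $132.40
Medicare: $12490.23 × 0.0207 = $258.55
Charity payroll deduction: $279.72
Employee stock purchase plan: $12490.23 × 0.0216 = $269.79
Total deductions = $924.28 + $409.68 + $145.03 + $242.09 + $624.51 + $132.40 + $258.55 + $279.72 + $269.79 = $3286.05
Net pay = $12490.23 − $3286.05 = $9204.18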